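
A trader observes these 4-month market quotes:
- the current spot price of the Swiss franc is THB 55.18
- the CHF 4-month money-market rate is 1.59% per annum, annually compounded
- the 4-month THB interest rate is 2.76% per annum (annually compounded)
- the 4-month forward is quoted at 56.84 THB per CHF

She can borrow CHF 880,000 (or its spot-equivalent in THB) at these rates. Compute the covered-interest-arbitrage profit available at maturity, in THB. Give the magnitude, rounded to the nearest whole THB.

T = 4/12 years.
Invest the CHF and cover forward: 880,000 × 1.0052721555 × 56.84 = THB 50,282,909.00.
Convert at spot and invest in THB: 880,000 × 55.18 × 1.0091166344 = THB 49,001,089.18.
The quoted forward overvalues CHF, so borrow THB, buy CHF at spot, deposit the CHF at 1.59%, and sell the proceeds forward at 56.84.
The gap between the two covered legs is THB 1,281,820.

THB 1,281,820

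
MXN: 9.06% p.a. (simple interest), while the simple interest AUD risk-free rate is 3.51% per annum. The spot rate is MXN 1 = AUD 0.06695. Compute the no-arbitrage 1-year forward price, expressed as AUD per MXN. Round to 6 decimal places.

0.063543

T = 1 year.
Growth of 1 AUD over T: 1 + 0.0351×1 = 1.035100.
MXN growth factor: 1 + 0.0906×1 = 1.090600.
So F = 0.06695 × 1.035100 / 1.090600 = 0.06354295 (AUD/MXN).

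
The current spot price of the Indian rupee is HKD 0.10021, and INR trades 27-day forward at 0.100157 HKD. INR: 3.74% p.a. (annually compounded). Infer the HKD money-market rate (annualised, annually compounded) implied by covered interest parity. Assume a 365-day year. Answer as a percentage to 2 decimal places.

3.00%

T = 27/365 years.
By CIP, F/S equals the HKD-to-INR growth ratio: 0.100157/0.10021 = 0.9994711.
INR growth factor: (1 + 0.0374)^(27/365) = 1.0027198.
Hence g_HKD = 1.0021895.
r = 1.0021895^(365/27) − 1 = 0.030008 → 3.00%.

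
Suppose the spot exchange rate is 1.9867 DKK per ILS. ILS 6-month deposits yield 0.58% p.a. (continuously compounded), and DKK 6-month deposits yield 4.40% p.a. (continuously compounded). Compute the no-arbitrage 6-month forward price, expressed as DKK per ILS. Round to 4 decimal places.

T = 6/12 years.
DKK accumulates by e^(0.0440×6/12) = 1.0222438.
Growth of 1 ILS over T: e^(0.0058×6/12) = 1.0029042.
So F = 1.9867 × 1.0222438 / 1.0029042 = 2.025011 (DKK/ILS).

2.0250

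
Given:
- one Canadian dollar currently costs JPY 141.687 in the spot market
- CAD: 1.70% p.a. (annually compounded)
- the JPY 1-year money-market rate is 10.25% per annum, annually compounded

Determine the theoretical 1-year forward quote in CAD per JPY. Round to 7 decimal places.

T = 1 year.
JPY accumulates by (1 + 0.1025)^1 = 1.102500.
Growth of 1 CAD over T: (1 + 0.0170)^1 = 1.017000.
CIP: F = S · (grow JPY)/(grow CAD) = 141.687 × 1.102500/1.017000 = 153.5987 JPY per CAD.
Invert for CAD per JPY: 1 / 153.5987 = 0.0065105.

0.0065105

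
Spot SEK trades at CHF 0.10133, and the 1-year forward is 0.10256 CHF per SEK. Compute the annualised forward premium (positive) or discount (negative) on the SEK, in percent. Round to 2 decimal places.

T = 1 year.
Period premium: (0.10256 − 0.10133)/0.10133 = 0.0121386.
Per annum: 0.0121386 / 1 = 0.012139 = 1.21%.

+1.21%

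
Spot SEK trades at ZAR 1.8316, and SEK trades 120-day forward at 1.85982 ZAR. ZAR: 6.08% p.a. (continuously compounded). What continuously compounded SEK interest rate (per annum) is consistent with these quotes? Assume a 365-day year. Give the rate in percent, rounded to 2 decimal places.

T = 120/365 years.
F/S = 1.85982/1.8316 = 1.0154073 = (growth of ZAR) / (growth of SEK).
ZAR growth factor: e^(0.0608×120/365) = 1.0201902.
Hence g_SEK = 1.0047103.
Take logs: ln 1.0047103 / (120/365) = 0.014294, so 1.43%.

1.43%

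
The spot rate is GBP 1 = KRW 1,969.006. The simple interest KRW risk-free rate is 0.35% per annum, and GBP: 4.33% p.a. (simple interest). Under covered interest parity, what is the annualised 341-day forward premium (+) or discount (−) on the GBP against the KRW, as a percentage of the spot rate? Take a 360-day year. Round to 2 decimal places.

-3.82%

T = 341/360 years.
F = S · g_KRW/g_GBP = 1969.006 × 1.0033153/1.0410147 = 1897.700240.
Annualised premium = (F − S)/S × (1/T) = (1897.700240 − 1969.006)/1969.006 ÷ (341/360) = -3.82%.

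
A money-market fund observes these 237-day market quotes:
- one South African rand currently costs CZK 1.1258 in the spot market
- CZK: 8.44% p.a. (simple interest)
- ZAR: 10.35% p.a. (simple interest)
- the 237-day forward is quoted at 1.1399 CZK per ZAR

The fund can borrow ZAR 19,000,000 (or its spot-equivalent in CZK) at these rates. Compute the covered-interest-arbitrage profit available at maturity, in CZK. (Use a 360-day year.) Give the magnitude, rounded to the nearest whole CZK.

CZK 555,118

T = 237/360 years.
Route A — deposit ZAR, sell forward: 19,000,000 × 1.0681375 × 1.1399 = CZK 23,133,828.79.
Route B — convert at spot, deposit CZK: 19,000,000 × 1.1258 × 1.0555633333 = CZK 22,578,710.81.
The quoted forward overvalues ZAR, so borrow CZK, buy ZAR at spot, deposit the ZAR at 10.35%, and sell the proceeds forward at 1.1399.
Arbitrage profit = |23,133,828.79 − 22,578,710.81| = CZK 555,118.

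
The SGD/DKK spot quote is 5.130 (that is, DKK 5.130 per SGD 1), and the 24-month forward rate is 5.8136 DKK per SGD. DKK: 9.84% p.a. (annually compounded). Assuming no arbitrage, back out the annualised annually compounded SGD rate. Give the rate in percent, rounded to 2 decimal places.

T = 2 years.
F/S = 5.8136/5.13 = 1.1332554 = (growth of DKK) / (growth of SGD).
DKK growth factor: (1 + 0.0984)^2 = 1.2064826.
Hence g_SGD = 1.0646167.
r = 1.0646167^(1/2) − 1 = 0.031803 → 3.18%.

3.18%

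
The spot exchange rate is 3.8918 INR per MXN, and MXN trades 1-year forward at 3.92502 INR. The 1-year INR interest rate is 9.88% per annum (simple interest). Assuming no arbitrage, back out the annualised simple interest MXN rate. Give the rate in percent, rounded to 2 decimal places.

8.95%

T = 1 year.
By CIP, F/S equals the INR-to-MXN growth ratio: 3.92502/3.8918 = 1.0085359.
INR growth factor: 1 + 0.0988×1 = 1.098800.
That pins the MXN growth at 1.0895001.
r = (1.0895001 − 1)/1 = 0.089500 → 8.95%.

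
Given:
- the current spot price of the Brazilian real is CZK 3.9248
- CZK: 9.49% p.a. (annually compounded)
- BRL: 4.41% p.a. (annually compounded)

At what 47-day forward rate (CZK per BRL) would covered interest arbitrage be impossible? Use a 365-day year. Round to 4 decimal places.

T = 47/365 years.
CZK growth factor: (1 + 0.0949)^(47/365) = 1.0117428.
BRL accumulates by (1 + 0.0441)^(47/365) = 1.0055724.
CIP: F = S · (grow CZK)/(grow BRL) = 3.9248 × 1.0117428/1.0055724 = 3.948883 CZK per BRL.

3.9489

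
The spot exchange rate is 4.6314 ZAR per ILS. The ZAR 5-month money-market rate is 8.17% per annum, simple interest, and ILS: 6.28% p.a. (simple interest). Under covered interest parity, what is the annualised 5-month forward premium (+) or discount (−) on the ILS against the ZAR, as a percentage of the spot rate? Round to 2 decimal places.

+1.84%

T = 5/12 years.
F = S · g_ZAR/g_ILS = 4.6314 × 1.0340417/1.0261667 = 4.6669423.
(F − S)/S ÷ T = (4.6669423 − 4.6314)/4.6314/(5/12) = 0.018418 → 1.84%.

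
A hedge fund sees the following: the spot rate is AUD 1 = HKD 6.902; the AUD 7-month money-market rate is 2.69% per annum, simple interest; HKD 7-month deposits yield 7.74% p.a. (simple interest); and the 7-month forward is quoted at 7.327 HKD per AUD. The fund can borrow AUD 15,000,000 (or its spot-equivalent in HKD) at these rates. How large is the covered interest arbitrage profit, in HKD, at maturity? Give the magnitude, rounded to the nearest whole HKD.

T = 7/12 years.
Invest the AUD and cover forward: 15,000,000 × 1.01569166667 × 7.327 = HKD 111,629,592.63.
Convert at spot and invest in HKD: 15,000,000 × 6.902 × 1.045150 = HKD 108,204,379.50.
The quoted forward overvalues AUD, so borrow HKD, buy AUD at spot, deposit the AUD at 2.69%, and sell the proceeds forward at 7.327.
Profit = 111,629,592.63 − 108,204,379.50 = HKD 3,425,213.

HKD 3,425,213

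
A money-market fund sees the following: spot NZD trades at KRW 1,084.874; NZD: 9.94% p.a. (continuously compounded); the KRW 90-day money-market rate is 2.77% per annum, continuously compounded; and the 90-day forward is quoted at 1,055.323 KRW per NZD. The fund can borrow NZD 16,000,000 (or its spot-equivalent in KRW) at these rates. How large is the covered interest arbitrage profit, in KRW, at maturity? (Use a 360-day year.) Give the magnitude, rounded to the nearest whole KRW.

KRW 168,583,843

T = 90/360 years.
Route A — deposit NZD, sell forward: 16,000,000 × 1.025161334791 × 1055.323 = KRW 17,310,021,365.05.
Route B — convert at spot, deposit KRW: 16,000,000 × 1084.874 × 1.006949033257 = KRW 17,478,605,208.09.
The quoted forward undervalues NZD, so borrow NZD, convert to KRW at spot, deposit the KRW at 2.77%, and buy NZD forward at 1,055.323 to cover the loan.
Arbitrage profit = |17,310,021,365.05 − 17,478,605,208.09| = KRW 168,583,843.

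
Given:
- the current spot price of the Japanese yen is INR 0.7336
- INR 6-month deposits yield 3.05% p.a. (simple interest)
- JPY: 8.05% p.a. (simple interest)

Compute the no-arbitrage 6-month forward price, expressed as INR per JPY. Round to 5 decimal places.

0.71597

T = 6/12 years.
INR growth factor: 1 + 0.0305×6/12 = 1.015250.
JPY growth factor: 1 + 0.0805×6/12 = 1.040250.
So F = 0.7336 × 1.015250 / 1.040250 = 0.7159696 (INR/JPY).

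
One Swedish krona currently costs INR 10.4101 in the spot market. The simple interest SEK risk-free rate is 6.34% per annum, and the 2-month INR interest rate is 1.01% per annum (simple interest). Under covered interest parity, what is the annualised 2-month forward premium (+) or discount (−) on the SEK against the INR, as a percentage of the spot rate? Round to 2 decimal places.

-5.27%

T = 2/12 years.
F = S · g_INR/g_SEK = 10.4101 × 1.0016833/1.0105667 = 10.3185899.
(F − S)/S ÷ T = (10.3185899 − 10.4101)/10.4101/(2/12) = -0.052743 → -5.27%.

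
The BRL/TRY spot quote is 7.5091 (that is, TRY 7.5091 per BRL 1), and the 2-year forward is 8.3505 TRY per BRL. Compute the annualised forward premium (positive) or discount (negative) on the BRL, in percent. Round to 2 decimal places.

+5.60%

T = 2 years.
(F − S)/S = (8.3505 − 7.5091)/7.5091 = 0.1120507.
Per annum: 0.1120507 / 2 = 0.056025 = 5.60%.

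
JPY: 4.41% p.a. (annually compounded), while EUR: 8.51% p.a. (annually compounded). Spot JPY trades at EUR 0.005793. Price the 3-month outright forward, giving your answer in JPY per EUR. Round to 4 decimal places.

T = 3/12 years.
EUR growth factor: (1 + 0.0851)^(3/12) = 1.020627911.
JPY growth factor: (1 + 0.0441)^(3/12) = 1.010847227.
Forward (EUR per JPY) = 0.005793 × 1.020627911 / 1.010847227 = 0.00584905150.
Invert for JPY per EUR: 1 / 0.00584905150 = 170.9679.

170.9679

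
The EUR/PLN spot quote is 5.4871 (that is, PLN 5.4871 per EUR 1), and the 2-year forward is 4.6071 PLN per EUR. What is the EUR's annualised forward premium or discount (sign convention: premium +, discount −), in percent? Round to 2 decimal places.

-8.02%

T = 2 years.
Period premium: (4.6071 − 5.4871)/5.4871 = -0.1603762.
×(1/T) gives -8.02% p.a.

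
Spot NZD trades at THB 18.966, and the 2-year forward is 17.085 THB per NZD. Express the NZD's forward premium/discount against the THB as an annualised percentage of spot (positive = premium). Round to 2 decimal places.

-4.96%

T = 2 years.
Period premium: (17.085 − 18.966)/18.966 = -0.0991775.
Per annum: -0.0991775 / 2 = -0.049589 = -4.96%.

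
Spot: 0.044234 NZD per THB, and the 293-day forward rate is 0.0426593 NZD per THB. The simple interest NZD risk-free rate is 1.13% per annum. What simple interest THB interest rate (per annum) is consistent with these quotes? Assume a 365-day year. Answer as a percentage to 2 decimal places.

5.77%

T = 293/365 years.
CIP gives F = S · g_NZD/g_THB, so g_NZD/g_THB = 0.0426593/0.044234 = 0.9644007.
NZD growth factor: 1 + 0.0113×293/365 = 1.009071.
So the THB growth factor = 1.0463192.
r = (1.0463192 − 1)/(293/365) = 0.057701 → 5.77%.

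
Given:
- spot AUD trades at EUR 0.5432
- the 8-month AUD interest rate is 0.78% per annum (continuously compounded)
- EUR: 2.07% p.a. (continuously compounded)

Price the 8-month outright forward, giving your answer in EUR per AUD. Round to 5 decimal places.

0.54789

T = 8/12 years.
Growth of 1 EUR over T: e^(0.0207×8/12) = 1.0138957.
AUD growth factor: e^(0.0078×8/12) = 1.0052135.
Forward (EUR per AUD) = 0.5432 × 1.0138957 / 1.0052135 = 0.5478917.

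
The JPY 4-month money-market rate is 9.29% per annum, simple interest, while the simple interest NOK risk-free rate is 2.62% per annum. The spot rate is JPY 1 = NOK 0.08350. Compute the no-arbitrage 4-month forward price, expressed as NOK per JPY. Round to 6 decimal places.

T = 4/12 years.
NOK accumulates by 1 + 0.0262×4/12 = 1.0087333.
Growth of 1 JPY over T: 1 + 0.0929×4/12 = 1.0309667.
So F = 0.0835 × 1.0087333 / 1.0309667 = 0.08169927 (NOK/JPY).

0.081699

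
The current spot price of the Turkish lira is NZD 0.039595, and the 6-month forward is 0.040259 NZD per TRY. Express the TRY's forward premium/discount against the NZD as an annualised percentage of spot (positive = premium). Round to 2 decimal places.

T = 6/12 years.
(F − S)/S = (0.040259 − 0.039595)/0.039595 = 0.0167698.
×(1/T) gives 3.35% p.a.

+3.35%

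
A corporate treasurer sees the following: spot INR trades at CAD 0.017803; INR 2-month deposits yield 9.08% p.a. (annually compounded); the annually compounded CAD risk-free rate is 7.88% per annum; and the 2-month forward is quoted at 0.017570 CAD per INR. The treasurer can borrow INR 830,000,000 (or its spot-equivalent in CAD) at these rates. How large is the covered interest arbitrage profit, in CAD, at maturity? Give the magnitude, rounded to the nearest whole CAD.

CAD 168,597

T = 2/12 years.
Keep in INR, deliver into the forward: 830,000,000·1.014590648·0.017570 = CAD 14,795,876.88.
Swap to CAD now, deposit: 830,000,000·0.017803·1.0127217942 = CAD 14,964,473.46.
The quoted forward undervalues INR, so borrow INR, convert to CAD at spot, deposit the CAD at 7.88%, and buy INR forward at 0.017570 to cover the loan.
Profit = 14,964,473.46 − 14,795,876.88 = CAD 168,597.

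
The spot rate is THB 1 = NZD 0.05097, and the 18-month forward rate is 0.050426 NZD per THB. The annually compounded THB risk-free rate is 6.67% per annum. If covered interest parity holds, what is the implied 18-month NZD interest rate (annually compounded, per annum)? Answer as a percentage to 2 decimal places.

5.91%

T = 18/12 years.
By CIP, F/S equals the NZD-to-THB growth ratio: 0.050426/0.05097 = 0.9893271.
THB growth factor: (1 + 0.0667)^(18/12) = 1.1017002.
Hence g_NZD = 1.0899419.
Annualise: 1.0899419^(12/18) − 1 = 0.059097 = 5.91%.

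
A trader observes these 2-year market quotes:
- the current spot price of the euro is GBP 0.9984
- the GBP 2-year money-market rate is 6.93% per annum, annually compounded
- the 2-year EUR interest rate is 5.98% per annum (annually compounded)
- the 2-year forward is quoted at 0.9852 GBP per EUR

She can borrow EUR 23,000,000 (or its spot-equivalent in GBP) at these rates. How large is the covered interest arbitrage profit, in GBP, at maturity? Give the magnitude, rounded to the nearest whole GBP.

T = 2 years.
Keep in EUR, deliver into the forward: 23,000,000·1.12317604·0.9852 = GBP 25,450,719.80.
Swap to GBP now, deposit: 23,000,000·0.9984·1.14340249 = GBP 26,256,180.06.
The quoted forward undervalues EUR, so borrow EUR, convert to GBP at spot, deposit the GBP at 6.93%, and buy EUR forward at 0.9852 to cover the loan.
The gap between the two covered legs is GBP 805,460.

GBP 805,460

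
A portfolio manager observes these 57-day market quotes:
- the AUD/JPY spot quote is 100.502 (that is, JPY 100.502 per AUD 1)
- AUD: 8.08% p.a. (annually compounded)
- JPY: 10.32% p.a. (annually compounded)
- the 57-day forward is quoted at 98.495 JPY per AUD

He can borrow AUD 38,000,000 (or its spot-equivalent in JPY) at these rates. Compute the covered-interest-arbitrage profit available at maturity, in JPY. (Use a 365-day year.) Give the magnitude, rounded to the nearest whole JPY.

T = 57/365 years.
Route A — deposit AUD, sell forward: 38,000,000 × 1.012208126226 × 98.495 = JPY 3,788,502,696.92.
Route B — convert at spot, deposit JPY: 38,000,000 × 100.502 × 1.015455918417 = JPY 3,878,103,327.08.
The quoted forward undervalues AUD, so borrow AUD, convert to JPY at spot, deposit the JPY at 10.32%, and buy AUD forward at 98.495 to cover the loan.
Profit = 3,878,103,327.08 − 3,788,502,696.92 = JPY 89,600,630.

JPY 89,600,630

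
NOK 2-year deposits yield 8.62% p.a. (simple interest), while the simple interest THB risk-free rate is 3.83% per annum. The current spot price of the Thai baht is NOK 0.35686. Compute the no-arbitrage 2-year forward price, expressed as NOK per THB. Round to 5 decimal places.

0.38861

T = 2 years.
Growth of 1 NOK over T: 1 + 0.0862×2 = 1.172400.
Growth of 1 THB over T: 1 + 0.0383×2 = 1.076600.
Forward (NOK per THB) = 0.35686 × 1.172400 / 1.076600 = 0.3886148.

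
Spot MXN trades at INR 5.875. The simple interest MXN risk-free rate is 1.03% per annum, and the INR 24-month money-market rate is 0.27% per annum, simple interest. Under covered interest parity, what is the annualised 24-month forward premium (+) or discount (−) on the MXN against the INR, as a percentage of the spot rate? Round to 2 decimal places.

-0.74%

T = 2 years.
F = S · g_INR/g_MXN = 5.875 × 1.005400/1.020600 = 5.787502.
Annualised premium = (F − S)/S × (1/T) = (5.787502 − 5.875)/5.875 ÷ 2 = -0.74%.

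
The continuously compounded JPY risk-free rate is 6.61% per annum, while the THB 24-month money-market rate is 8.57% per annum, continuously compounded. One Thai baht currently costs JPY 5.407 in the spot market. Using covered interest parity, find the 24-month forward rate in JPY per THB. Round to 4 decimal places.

5.1991

T = 2 years.
Growth of 1 JPY over T: e^(0.0661×2) = 1.1413366.
THB growth factor: e^(0.0857×2) = 1.1869654.
CIP: F = S · (grow JPY)/(grow THB) = 5.407 × 1.1413366/1.1869654 = 5.199146 JPY per THB.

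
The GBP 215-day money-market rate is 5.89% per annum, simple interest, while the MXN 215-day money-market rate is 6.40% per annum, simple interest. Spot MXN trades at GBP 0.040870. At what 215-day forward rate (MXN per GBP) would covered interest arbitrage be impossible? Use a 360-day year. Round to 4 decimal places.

24.5398

T = 215/360 years.
Growth of 1 GBP over T: 1 + 0.0589×215/360 = 1.03517639.
MXN growth factor: 1 + 0.0640×215/360 = 1.03822222.
So F = 0.04087 × 1.03517639 / 1.03822222 = 0.040750100 (GBP/MXN).
Invert for MXN per GBP: 1 / 0.040750100 = 24.5398.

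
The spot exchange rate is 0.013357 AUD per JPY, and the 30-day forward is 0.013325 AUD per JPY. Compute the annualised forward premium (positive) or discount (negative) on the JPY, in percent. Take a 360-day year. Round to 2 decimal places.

-2.87%

T = 30/360 years.
JPY trades forward at -0.23957% vs spot over the period.
Per annum: -0.0023957 / (30/360) = -0.028748 = -2.87%.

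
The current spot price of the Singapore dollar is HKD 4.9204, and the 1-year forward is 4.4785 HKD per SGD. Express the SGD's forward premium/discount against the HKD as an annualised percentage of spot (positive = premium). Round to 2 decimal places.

T = 1 year.
(F − S)/S = (4.4785 − 4.9204)/4.9204 = -0.0898098.
Per annum: -0.0898098 / 1 = -0.089810 = -8.98%.

-8.98%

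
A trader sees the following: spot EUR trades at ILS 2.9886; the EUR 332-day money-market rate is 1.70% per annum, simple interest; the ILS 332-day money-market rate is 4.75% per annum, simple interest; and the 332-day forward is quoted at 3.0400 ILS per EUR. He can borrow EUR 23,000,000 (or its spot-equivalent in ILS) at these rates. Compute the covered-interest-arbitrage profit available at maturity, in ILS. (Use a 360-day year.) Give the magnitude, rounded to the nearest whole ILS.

ILS 732,707

T = 332/360 years.
Invest the EUR and cover forward: 23,000,000 × 1.0156777778 × 3.0400 = ILS 71,016,190.22.
Convert at spot and invest in ILS: 23,000,000 × 2.9886 × 1.0438055556 = ILS 71,748,897.52.
The quoted forward undervalues EUR, so borrow EUR, convert to ILS at spot, deposit the ILS at 4.75%, and buy EUR forward at 3.0400 to cover the loan.
Profit = 71,748,897.52 − 71,016,190.22 = ILS 732,707.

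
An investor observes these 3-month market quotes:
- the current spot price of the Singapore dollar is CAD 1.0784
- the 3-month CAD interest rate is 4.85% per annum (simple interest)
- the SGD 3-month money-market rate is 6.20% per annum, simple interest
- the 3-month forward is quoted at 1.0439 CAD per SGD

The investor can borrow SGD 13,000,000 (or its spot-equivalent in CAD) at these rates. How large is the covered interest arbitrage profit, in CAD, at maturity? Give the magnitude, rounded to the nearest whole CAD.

CAD 408,137

T = 3/12 years.
Invest the SGD and cover forward: 13,000,000 × 1.015500 × 1.0439 = CAD 13,781,045.85.
Convert at spot and invest in CAD: 13,000,000 × 1.0784 × 1.012125 = CAD 14,189,182.80.
The quoted forward undervalues SGD, so borrow SGD, convert to CAD at spot, deposit the CAD at 4.85%, and buy SGD forward at 1.0439 to cover the loan.
Profit = 14,189,182.80 − 13,781,045.85 = CAD 408,137.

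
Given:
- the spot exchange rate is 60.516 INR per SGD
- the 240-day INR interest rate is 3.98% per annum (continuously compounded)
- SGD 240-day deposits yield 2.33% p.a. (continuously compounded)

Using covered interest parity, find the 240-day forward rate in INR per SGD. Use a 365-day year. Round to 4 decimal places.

61.1761

T = 240/365 years.
INR accumulates by e^(0.0398×240/365) = 1.0265153.
SGD accumulates by e^(0.0233×240/365) = 1.01543851.
Forward (INR per SGD) = 60.516 × 1.0265153 / 1.01543851 = 61.176132.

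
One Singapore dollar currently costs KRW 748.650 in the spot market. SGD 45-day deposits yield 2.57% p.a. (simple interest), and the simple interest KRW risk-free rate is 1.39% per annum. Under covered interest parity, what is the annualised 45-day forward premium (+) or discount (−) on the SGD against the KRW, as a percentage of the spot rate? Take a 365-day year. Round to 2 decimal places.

T = 45/365 years.
CIP forward (KRW per SGD) = 748.65 × 1.0017137/1.0031685 = 747.564304.
(F − S)/S ÷ T = (747.564304 − 748.65)/748.65/(45/365) = -0.011763 → -1.18%.

-1.18%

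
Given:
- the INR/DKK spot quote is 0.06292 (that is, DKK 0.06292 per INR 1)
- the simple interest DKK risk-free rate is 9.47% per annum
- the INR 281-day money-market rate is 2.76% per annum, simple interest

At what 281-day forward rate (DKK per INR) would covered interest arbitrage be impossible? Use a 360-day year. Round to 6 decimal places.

T = 281/360 years.
DKK growth factor: 1 + 0.0947×281/360 = 1.0739186.
Growth of 1 INR over T: 1 + 0.0276×281/360 = 1.0215433.
CIP: F = S · (grow DKK)/(grow INR) = 0.06292 × 1.0739186/1.0215433 = 0.06614596 DKK per INR.

0.066146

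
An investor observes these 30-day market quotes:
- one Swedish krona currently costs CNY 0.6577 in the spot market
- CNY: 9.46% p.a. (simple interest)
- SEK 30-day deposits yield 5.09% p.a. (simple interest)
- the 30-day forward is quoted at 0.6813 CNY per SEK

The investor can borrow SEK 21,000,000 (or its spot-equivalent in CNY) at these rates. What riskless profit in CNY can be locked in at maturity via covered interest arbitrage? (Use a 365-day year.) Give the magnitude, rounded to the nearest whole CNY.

T = 30/365 years.
Route A — deposit SEK, sell forward: 21,000,000 × 1.0041835616 × 0.6813 = CNY 14,367,155.47.
Route B — convert at spot, deposit CNY: 21,000,000 × 0.6577 × 1.0077753425 = CNY 13,919,090.70.
The quoted forward overvalues SEK, so borrow CNY, buy SEK at spot, deposit the SEK at 5.09%, and sell the proceeds forward at 0.6813.
Profit = 14,367,155.47 − 13,919,090.70 = CNY 448,065.

CNY 448,065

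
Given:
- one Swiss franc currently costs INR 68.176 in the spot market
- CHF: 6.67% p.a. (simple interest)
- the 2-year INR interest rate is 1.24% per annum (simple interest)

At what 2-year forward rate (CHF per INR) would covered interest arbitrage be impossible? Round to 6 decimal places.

T = 2 years.
INR growth factor: 1 + 0.0124×2 = 1.024800.
CHF growth factor: 1 + 0.0667×2 = 1.133400.
CIP: F = S · (grow INR)/(grow CHF) = 68.176 × 1.024800/1.133400 = 61.64352 INR per CHF.
Invert for CHF per INR: 1 / 61.64352 = 0.016222.

0.016222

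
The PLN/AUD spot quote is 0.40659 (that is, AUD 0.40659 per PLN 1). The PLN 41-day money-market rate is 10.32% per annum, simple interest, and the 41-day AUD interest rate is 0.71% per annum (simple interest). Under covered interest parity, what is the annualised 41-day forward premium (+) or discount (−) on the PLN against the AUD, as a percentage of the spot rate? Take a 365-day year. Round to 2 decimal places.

-9.50%

T = 41/365 years.
CIP forward (AUD per PLN) = 0.40659 × 1.0007975/1.0115923 = 0.40225124.
(F − S)/S ÷ T = (0.40225124 − 0.40659)/0.40659/(41/365) = -0.094999 → -9.50%.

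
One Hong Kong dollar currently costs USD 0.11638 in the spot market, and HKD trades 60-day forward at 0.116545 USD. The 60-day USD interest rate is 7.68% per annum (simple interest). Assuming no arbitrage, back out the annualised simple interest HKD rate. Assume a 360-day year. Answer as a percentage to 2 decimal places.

6.82%

T = 60/360 years.
By CIP, F/S equals the USD-to-HKD growth ratio: 0.116545/0.11638 = 1.0014178.
The USD side grows by 1 + 0.0768×60/360 = 1.012800.
That pins the HKD growth at 1.0113661.
(1.0113661 − 1)/T = 0.068197, i.e. 6.82%.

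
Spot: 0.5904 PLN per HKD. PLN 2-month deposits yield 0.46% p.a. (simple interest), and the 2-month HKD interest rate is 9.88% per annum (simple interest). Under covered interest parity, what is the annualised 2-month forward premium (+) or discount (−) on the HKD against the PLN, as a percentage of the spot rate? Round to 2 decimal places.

T = 2/12 years.
CIP forward (PLN per HKD) = 0.5904 × 1.0007667/1.0164667 = 0.5812809.
(F − S)/S ÷ T = (0.5812809 − 0.5904)/0.5904/(2/12) = -0.092674 → -9.27%.

-9.27%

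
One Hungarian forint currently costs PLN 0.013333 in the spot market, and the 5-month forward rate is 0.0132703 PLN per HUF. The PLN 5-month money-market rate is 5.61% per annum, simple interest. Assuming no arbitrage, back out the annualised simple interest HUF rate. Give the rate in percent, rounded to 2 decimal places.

6.77%

T = 5/12 years.
CIP gives F = S · g_PLN/g_HUF, so g_PLN/g_HUF = 0.0132703/0.013333 = 0.9952974.
PLN growth factor: 1 + 0.0561×5/12 = 1.023375.
So the HUF growth factor = 1.0282103.
(1.0282103 − 1)/T = 0.067705, i.e. 6.77%.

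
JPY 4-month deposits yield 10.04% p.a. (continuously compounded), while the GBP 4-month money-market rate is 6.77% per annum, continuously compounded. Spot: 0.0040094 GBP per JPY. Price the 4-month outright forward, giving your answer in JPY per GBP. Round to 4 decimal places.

T = 4/12 years.
Growth of 1 GBP over T: e^(0.0677×4/12) = 1.02282322.
Growth of 1 JPY over T: e^(0.1004×4/12) = 1.034032975.
Forward (GBP per JPY) = 0.0040094 × 1.02282322 / 1.034032975 = 0.00396593486.
Invert for JPY per GBP: 1 / 0.00396593486 = 252.1474.

252.1474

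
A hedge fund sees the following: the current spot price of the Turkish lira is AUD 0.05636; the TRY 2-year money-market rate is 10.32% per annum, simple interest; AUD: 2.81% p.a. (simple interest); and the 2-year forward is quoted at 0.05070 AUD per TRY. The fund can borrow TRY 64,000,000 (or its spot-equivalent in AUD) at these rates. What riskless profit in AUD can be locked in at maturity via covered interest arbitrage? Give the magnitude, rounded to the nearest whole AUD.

AUD 104,771

T = 2 years.
Invest the TRY and cover forward: 64,000,000 × 1.206400 × 0.05070 = AUD 3,914,526.72.
Convert at spot and invest in AUD: 64,000,000 × 0.05636 × 1.056200 = AUD 3,809,755.65.
The quoted forward overvalues TRY, so borrow AUD, buy TRY at spot, deposit the TRY at 10.32%, and sell the proceeds forward at 0.05070.
Arbitrage profit = |3,914,526.72 − 3,809,755.65| = AUD 104,771.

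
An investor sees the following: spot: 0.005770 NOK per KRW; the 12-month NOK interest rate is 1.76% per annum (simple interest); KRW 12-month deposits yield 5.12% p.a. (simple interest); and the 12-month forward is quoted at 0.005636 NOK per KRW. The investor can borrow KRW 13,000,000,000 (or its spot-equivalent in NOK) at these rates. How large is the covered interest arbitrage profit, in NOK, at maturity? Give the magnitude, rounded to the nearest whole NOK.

NOK 689,146

T = 1 year.
Route A — deposit KRW, sell forward: 13,000,000,000 × 1.051200 × 0.005636 = NOK 77,019,321.60.
Route B — convert at spot, deposit NOK: 13,000,000,000 × 0.005770 × 1.017600 = NOK 76,330,176.00.
The quoted forward overvalues KRW, so borrow NOK, buy KRW at spot, deposit the KRW at 5.12%, and sell the proceeds forward at 0.005636.
The gap between the two covered legs is NOK 689,146.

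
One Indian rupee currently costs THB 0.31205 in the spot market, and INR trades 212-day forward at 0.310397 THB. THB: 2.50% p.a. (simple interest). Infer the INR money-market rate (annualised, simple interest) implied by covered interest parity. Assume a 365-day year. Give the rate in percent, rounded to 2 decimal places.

3.43%

T = 212/365 years.
CIP gives F = S · g_THB/g_INR, so g_THB/g_INR = 0.310397/0.31205 = 0.9947028.
The THB side grows by 1 + 0.0250×212/365 = 1.0145205.
So the INR growth factor = 1.0199232.
(1.0199232 − 1)/T = 0.034302, i.e. 3.43%.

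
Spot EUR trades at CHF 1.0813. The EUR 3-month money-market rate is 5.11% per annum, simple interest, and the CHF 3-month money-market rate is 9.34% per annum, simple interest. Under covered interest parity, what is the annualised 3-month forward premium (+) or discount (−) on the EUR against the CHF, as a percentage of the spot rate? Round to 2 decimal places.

+4.18%

T = 3/12 years.
No-arbitrage forward: 1.0813 × 1.023350 / 1.012775 = 1.0925905 CHF/EUR.
(F − S)/S ÷ T = (1.0925905 − 1.0813)/1.0813/(3/12) = 0.041766 → 4.18%.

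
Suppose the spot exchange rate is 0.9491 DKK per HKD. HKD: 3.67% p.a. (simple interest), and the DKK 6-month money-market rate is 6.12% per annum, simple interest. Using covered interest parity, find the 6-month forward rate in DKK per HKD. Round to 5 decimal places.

0.96052

T = 6/12 years.
DKK accumulates by 1 + 0.0612×6/12 = 1.030600.
HKD accumulates by 1 + 0.0367×6/12 = 1.018350.
So F = 0.9491 × 1.030600 / 1.018350 = 0.9605170 (DKK/HKD).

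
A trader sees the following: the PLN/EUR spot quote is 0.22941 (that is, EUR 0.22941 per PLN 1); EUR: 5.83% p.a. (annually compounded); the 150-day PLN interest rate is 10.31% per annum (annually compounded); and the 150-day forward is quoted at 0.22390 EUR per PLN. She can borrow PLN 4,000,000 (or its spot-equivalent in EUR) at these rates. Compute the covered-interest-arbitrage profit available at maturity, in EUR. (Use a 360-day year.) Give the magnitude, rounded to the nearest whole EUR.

EUR 6,588

T = 150/360 years.
Keep in PLN, deliver into the forward: 4,000,000·1.04173247·0.22390 = EUR 932,975.60.
Swap to EUR now, deposit: 4,000,000·0.22941·1.02389086 = EUR 939,563.21.
The quoted forward undervalues PLN, so borrow PLN, convert to EUR at spot, deposit the EUR at 5.83%, and buy PLN forward at 0.22390 to cover the loan.
Profit = 939,563.21 − 932,975.60 = EUR 6,588.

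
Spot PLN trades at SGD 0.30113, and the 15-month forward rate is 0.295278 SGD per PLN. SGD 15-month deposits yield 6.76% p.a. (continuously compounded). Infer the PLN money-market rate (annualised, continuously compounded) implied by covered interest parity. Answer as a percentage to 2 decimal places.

8.33%

T = 15/12 years.
F/S = 0.295278/0.30113 = 0.9805665 = (growth of SGD) / (growth of PLN).
SGD growth factor: e^(0.0676×15/12) = 1.0881728.
So the PLN growth factor = 1.1097389.
Take logs: ln 1.1097389 / (15/12) = 0.083300, so 8.33%.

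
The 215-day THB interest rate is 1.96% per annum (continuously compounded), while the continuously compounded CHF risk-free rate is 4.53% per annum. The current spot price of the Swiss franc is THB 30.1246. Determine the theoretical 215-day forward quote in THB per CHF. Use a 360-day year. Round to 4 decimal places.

T = 215/360 years.
THB growth factor: e^(0.0196×215/360) = 1.01177433.
CHF growth factor: e^(0.0453×215/360) = 1.02742345.
CIP: F = S · (grow THB)/(grow CHF) = 30.1246 × 1.01177433/1.02742345 = 29.665760 THB per CHF.

29.6658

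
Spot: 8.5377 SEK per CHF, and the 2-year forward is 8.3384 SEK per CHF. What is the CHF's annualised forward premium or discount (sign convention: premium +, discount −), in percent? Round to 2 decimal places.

-1.17%

T = 2 years.
CHF trades forward at -2.33435% vs spot over the period.
×(1/T) gives -1.17% p.a.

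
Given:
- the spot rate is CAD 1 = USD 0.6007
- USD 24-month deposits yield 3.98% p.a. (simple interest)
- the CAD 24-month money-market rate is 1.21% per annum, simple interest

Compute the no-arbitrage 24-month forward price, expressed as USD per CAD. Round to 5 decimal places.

T = 2 years.
Growth of 1 USD over T: 1 + 0.0398×2 = 1.079600.
CAD accumulates by 1 + 0.0121×2 = 1.024200.
So F = 0.6007 × 1.079600 / 1.024200 = 0.6331925 (USD/CAD).

0.63319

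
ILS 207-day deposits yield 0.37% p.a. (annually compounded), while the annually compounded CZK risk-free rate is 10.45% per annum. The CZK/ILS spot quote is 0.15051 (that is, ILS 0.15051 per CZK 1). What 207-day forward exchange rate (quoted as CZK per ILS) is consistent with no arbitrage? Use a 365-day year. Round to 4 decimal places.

T = 207/365 years.
ILS growth factor: (1 + 0.0037)^(207/365) = 1.0020967.
Growth of 1 CZK over T: (1 + 0.1045)^(207/365) = 1.0579869.
Forward (ILS per CZK) = 0.15051 × 1.0020967 / 1.0579869 = 0.1425590.
Invert for CZK per ILS: 1 / 0.1425590 = 7.0146.

7.0146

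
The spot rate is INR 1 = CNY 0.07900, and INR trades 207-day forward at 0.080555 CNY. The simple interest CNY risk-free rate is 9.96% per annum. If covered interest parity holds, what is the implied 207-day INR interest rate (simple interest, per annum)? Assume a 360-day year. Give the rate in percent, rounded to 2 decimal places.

T = 207/360 years.
By CIP, F/S equals the CNY-to-INR growth ratio: 0.080555/0.079 = 1.0196835.
The CNY side grows by 1 + 0.0996×207/360 = 1.057270.
That pins the INR growth at 1.0368609.
(1.0368609 − 1)/T = 0.064106, i.e. 6.41%.

6.41%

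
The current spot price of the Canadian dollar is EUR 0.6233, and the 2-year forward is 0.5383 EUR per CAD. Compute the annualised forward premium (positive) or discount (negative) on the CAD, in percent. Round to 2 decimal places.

-6.82%

T = 2 years.
(F − S)/S = (0.5383 − 0.6233)/0.6233 = -0.1363709.
×(1/T) gives -6.82% p.a.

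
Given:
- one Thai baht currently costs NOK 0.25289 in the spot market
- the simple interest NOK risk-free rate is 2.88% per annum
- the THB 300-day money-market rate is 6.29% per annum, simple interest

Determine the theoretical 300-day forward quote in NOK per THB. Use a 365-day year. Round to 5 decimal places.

T = 300/365 years.
NOK growth factor: 1 + 0.0288×300/365 = 1.0236712.
THB accumulates by 1 + 0.0629×300/365 = 1.0516986.
CIP: F = S · (grow NOK)/(grow THB) = 0.25289 × 1.0236712/1.0516986 = 0.2461506 NOK per THB.

0.24615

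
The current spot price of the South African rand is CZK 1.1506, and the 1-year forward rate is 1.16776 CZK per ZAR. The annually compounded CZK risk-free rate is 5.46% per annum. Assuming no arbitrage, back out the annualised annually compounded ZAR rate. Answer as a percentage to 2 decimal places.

T = 1 year.
F/S = 1.16776/1.1506 = 1.0149140 = (growth of CZK) / (growth of ZAR).
The CZK side grows by (1 + 0.0546)^1 = 1.054600.
That pins the ZAR growth at 1.0391028.
Annualise: 1.0391028^(1/1) − 1 = 0.039103 = 3.91%.

3.91%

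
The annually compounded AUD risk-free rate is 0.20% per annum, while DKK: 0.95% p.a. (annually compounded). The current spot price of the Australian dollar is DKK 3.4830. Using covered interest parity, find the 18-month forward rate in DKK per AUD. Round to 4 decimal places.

T = 18/12 years.
DKK accumulates by (1 + 0.0095)^(18/12) = 1.0142838.
Growth of 1 AUD over T: (1 + 0.0020)^(18/12) = 1.0030015.
So F = 3.483 × 1.0142838 / 1.0030015 = 3.522179 (DKK/AUD).

3.5222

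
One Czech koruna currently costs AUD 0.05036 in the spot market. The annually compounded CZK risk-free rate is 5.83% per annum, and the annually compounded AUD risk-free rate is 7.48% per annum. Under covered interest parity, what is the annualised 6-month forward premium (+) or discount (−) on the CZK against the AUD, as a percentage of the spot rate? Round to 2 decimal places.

+1.55%

T = 6/12 years.
CIP forward (AUD per CZK) = 0.05036 × 1.0367256/1.0287371 = 0.05075106.
Annualised premium = (F − S)/S × (1/T) = (0.05075106 − 0.05036)/0.05036 ÷ (6/12) = 1.55%.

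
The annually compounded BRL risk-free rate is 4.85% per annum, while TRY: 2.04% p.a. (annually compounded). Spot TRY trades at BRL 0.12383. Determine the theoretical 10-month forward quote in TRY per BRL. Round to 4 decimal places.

T = 10/12 years.
BRL growth factor: (1 + 0.0485)^(10/12) = 1.0402563.
TRY growth factor: (1 + 0.0204)^(10/12) = 1.0169713.
Forward (BRL per TRY) = 0.12383 × 1.0402563 / 1.0169713 = 0.1266653.
Invert for TRY per BRL: 1 / 0.1266653 = 7.8948.

7.8948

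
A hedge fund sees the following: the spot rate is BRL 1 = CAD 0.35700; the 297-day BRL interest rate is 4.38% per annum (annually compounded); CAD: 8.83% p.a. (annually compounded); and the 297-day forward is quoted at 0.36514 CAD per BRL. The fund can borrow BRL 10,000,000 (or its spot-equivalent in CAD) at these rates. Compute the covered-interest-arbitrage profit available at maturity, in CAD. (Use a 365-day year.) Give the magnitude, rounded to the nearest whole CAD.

CAD 43,450

T = 297/365 years.
Route A — deposit BRL, sell forward: 10,000,000 × 1.035497049 × 0.36514 = CAD 3,781,013.92.
Route B — convert at spot, deposit CAD: 10,000,000 × 0.35700 × 1.071278303 = CAD 3,824,463.54.
The quoted forward undervalues BRL, so borrow BRL, convert to CAD at spot, deposit the CAD at 8.83%, and buy BRL forward at 0.36514 to cover the loan.
The gap between the two covered legs is CAD 43,450.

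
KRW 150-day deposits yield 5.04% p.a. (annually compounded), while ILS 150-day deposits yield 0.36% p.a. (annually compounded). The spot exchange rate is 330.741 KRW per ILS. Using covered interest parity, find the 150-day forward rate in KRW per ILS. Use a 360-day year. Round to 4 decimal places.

337.0820

T = 150/360 years.
KRW accumulates by (1 + 0.0504)^(150/360) = 1.020699253.
Growth of 1 ILS over T: (1 + 0.0036)^(150/360) = 1.001498428.
So F = 330.741 × 1.020699253 / 1.001498428 = 337.081999 (KRW/ILS).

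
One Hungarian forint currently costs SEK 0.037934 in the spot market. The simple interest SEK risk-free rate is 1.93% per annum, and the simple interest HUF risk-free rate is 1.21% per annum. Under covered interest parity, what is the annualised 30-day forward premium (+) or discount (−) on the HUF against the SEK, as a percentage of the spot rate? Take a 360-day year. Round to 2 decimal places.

T = 30/360 years.
F = S · g_SEK/g_HUF = 0.037934 × 1.0016083/1.0010083 = 0.037956737.
(F − S)/S ÷ T = (0.037956737 − 0.037934)/0.037934/(30/360) = 0.007193 → 0.72%.

+0.72%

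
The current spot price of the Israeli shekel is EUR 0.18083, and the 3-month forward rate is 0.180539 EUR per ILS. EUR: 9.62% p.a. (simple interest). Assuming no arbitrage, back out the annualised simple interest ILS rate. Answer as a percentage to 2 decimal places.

T = 3/12 years.
F/S = 0.180539/0.18083 = 0.9983908 = (growth of EUR) / (growth of ILS).
EUR growth factor: 1 + 0.0962×3/12 = 1.024050.
So the ILS growth factor = 1.0257006.
(1.0257006 − 1)/T = 0.102802, i.e. 10.28%.

10.28%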